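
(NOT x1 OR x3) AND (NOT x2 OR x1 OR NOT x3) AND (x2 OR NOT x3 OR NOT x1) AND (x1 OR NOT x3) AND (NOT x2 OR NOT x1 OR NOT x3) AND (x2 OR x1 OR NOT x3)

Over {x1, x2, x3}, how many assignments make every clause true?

2

There are 2^3 = 8 truth assignments over (x1, x2, x3).
Check each against the 6 clauses (columns in the order x1, x2, x3):
  F F F  ✓ satisfies all
  F F T  ✗ fails (x1 OR NOT x3)
  F T F  ✓ satisfies all
  F T T  ✗ fails (NOT x2 OR x1 OR NOT x3)
  T F F  ✗ fails (NOT x1 OR x3)
  T F T  ✗ fails (x2 OR NOT x3 OR NOT x1)
  T T F  ✗ fails (NOT x1 OR x3)
  T T T  ✗ fails (NOT x2 OR NOT x1 OR NOT x3)
2 of the 8 rows are models.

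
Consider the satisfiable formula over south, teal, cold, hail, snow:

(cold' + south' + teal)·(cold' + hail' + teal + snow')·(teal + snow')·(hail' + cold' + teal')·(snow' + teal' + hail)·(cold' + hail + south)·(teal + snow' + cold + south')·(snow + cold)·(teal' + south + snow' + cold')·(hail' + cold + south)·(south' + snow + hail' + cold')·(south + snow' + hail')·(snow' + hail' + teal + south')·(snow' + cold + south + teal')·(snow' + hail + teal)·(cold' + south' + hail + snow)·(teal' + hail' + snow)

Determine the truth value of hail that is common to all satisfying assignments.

Suppose hail = 0.
Suppose teal = 1.
Unit clause (snow') forces snow = 0.
Unit clause (cold) forces cold = 1.
Unit clause (south) forces south = 1.
That conflicts with the unit clause (south').
That branch fails; take teal = 0 instead.
Unit clause (snow') forces snow = 0.
Unit clause (cold) forces cold = 1.
Unit clause (south') forces south = 0.
That conflicts with the unit clause (south).
Both values of teal lead to a conflict.
So every satisfying assignment has hail = True.

True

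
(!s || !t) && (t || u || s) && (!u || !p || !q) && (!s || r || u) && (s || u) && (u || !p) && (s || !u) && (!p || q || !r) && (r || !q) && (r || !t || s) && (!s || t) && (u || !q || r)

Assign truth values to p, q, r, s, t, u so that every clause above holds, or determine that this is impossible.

Suppose s = false.
The clause (u) is unit, so u = true.
Now (!u) is unsatisfied and unit — conflict.
Undo s and try s = true.
The clause (!t) is unit, so t = false.
Now (t) is unsatisfied and unit — conflict.
Neither s = true nor s = false works.

UNSATISFIABLE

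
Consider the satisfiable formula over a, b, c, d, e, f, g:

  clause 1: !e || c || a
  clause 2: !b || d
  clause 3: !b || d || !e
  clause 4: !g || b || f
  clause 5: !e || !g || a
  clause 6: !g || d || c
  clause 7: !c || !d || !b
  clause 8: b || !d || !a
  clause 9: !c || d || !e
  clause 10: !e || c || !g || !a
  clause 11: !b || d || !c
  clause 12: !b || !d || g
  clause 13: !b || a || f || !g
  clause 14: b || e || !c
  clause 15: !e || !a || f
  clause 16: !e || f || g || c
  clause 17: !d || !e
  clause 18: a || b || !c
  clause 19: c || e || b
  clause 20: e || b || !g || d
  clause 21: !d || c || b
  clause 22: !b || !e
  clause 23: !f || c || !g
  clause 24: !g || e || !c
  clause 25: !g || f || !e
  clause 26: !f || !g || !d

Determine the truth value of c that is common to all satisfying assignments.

Suppose c = true.
Suppose b = false.
(e) alone gives e = true.
(d) alone gives d = true.
Now (!d) is unsatisfied and unit — conflict.
Undo b and try b = true.
(d) alone gives d = true.
Now (!d) is unsatisfied and unit — conflict.
Neither b = true nor b = false works.
So every satisfying assignment has c = False.

False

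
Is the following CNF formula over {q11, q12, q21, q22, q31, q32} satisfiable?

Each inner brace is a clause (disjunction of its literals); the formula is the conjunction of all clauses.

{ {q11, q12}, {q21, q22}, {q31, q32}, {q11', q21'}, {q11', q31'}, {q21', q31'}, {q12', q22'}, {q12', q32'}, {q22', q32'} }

Try q11 = 1.
The clause (q21') is unit, so q21 = 0.
The clause (q22) is unit, so q22 = 1.
The clause (q31') is unit, so q31 = 0.
The clause (q32) is unit, so q32 = 1.
But (q32') is also a unit clause — contradiction.
Undo q11 and try q11 = 0.
The clause (q12) is unit, so q12 = 1.
The clause (q22') is unit, so q22 = 0.
The clause (q21) is unit, so q21 = 1.
The clause (q31') is unit, so q31 = 0.
The clause (q32) is unit, so q32 = 1.
But (q32') is also a unit clause — contradiction.
Both values of q11 lead to a conflict.
No assignment satisfies every clause.

No, unsatisfiable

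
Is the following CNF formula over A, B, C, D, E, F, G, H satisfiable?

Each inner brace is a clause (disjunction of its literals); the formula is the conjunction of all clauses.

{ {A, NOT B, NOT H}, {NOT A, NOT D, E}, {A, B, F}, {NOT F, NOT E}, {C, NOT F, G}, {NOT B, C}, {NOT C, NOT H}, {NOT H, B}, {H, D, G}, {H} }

Unsatisfiable

Unit clause (H) forces H = true.
Unit clause (NOT C) forces C = false.
Unit clause (NOT B) forces B = false.
That conflicts with the unit clause (B).
No assignment satisfies every clause.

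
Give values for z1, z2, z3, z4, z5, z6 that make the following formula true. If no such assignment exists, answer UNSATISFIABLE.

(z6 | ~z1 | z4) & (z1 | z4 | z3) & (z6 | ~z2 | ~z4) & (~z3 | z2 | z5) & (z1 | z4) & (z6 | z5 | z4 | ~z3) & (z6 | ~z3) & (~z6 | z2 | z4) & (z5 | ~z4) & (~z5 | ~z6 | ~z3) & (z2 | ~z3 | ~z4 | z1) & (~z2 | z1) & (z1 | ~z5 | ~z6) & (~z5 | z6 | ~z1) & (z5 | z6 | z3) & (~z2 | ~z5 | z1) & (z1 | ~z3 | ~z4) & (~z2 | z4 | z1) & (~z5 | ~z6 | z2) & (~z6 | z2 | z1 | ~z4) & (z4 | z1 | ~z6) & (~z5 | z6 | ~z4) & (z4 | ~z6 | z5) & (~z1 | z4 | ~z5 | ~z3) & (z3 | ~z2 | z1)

z1: 1, z2: 1, z3: 0, z4: 0, z5: 1, z6: 1

Case z1 = 1:
Case z6 = 1:
Case z2 = 1:
Case z5 = 1:
From the singleton clause (~z3), z3 = 0.
All clauses hold; z4 can take either value.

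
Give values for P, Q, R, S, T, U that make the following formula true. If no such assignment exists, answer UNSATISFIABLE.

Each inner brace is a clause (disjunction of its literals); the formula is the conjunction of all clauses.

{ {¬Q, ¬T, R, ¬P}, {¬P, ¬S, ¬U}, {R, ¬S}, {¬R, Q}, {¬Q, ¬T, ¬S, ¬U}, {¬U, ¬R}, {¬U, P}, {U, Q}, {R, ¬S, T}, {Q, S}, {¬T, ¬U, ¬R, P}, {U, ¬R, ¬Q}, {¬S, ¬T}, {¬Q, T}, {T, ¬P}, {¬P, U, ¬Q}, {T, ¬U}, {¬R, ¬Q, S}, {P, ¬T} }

UNSATISFIABLE

Try R = True.
(Q) alone gives Q = True.
(¬U) alone gives U = False.
But (U) is also a unit clause — contradiction.
So R must be the other value — set R = False.
(¬S) alone gives S = False.
(Q) alone gives Q = True.
(T) alone gives T = True.
(¬P) alone gives P = False.
But (P) is also a unit clause — contradiction.
Either choice for R ends in contradiction.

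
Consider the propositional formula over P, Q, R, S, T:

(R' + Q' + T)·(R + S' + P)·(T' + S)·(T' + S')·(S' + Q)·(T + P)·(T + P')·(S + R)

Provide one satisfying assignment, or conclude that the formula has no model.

Suppose T = 0.
From the singleton clause (P), P = 1.
Now (P') is unsatisfied and unit — conflict.
Undo T and try T = 1.
From the singleton clause (S), S = 1.
Now (S') is unsatisfied and unit — conflict.
Either choice for T ends in contradiction.

UNSATISFIABLE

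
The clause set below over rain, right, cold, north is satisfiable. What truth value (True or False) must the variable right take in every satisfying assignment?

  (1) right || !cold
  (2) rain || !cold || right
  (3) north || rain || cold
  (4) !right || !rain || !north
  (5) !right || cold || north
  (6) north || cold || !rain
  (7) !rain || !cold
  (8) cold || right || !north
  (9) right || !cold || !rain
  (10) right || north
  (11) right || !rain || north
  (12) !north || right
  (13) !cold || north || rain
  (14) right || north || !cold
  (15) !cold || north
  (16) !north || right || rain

Suppose right = false.
(!cold) alone gives cold = false.
(!north) alone gives north = false.
But (north) is also a unit clause — contradiction.
So every satisfying assignment has right = True.

True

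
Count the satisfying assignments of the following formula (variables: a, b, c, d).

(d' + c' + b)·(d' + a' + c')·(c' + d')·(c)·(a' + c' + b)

There are 2^4 = 16 truth assignments over (a, b, c, d).
Split on a. With a = 1, the clauses containing a are satisfied and a' drops from the rest; 1 of the 2^3 = 8 assignments to the other variables satisfy what remains.
With a = 0, by the same count on the reduced clause set, 2 assignments work.
(One model: a=F, b=F, c=T, d=F.)
Total: 1 + 2 = 3.

3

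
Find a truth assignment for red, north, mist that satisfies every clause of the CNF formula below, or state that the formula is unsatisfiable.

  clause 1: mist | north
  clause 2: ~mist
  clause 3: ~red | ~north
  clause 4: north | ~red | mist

red: 0, north: 1, mist: 0

(~mist) alone gives mist = 0.
(north) alone gives north = 1.
(~red) alone gives red = 0.
Every clause now holds.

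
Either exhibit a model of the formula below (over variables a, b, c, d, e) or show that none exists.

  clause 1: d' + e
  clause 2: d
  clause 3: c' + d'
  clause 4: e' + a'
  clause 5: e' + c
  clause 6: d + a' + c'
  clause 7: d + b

UNSATISFIABLE

The clause (d) is unit, so d = 1.
The clause (e) is unit, so e = 1.
The clause (c') is unit, so c = 0.
But (c) is also a unit clause — contradiction.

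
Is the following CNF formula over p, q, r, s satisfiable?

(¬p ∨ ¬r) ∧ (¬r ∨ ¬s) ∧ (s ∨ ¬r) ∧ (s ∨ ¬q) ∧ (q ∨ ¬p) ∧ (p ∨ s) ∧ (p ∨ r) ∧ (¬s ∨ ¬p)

Try p = False.
From the singleton clause (s), s = True.
From the singleton clause (¬r), r = False.
But (r) is also a unit clause — contradiction.
That branch fails; take p = True instead.
From the singleton clause (¬r), r = False.
From the singleton clause (q), q = True.
From the singleton clause (s), s = True.
But (¬s) is also a unit clause — contradiction.
Neither p = True nor p = False works.
No assignment satisfies every clause.

No, unsatisfiable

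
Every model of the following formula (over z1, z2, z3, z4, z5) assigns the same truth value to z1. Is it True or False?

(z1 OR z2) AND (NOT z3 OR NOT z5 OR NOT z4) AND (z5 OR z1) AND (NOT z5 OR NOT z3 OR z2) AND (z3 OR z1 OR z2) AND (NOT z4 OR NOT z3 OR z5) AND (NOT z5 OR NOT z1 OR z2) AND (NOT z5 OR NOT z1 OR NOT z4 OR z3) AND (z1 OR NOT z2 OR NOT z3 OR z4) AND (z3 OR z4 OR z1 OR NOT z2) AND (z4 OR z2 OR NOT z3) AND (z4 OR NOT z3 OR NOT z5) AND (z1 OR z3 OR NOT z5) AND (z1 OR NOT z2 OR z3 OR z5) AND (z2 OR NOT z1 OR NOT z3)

True

Suppose z1 = false.
Unit clause (z2) forces z2 = true.
Unit clause (z5) forces z5 = true.
Unit clause (z3) forces z3 = true.
Unit clause (NOT z4) forces z4 = false.
That conflicts with the unit clause (z4).
So every satisfying assignment has z1 = True.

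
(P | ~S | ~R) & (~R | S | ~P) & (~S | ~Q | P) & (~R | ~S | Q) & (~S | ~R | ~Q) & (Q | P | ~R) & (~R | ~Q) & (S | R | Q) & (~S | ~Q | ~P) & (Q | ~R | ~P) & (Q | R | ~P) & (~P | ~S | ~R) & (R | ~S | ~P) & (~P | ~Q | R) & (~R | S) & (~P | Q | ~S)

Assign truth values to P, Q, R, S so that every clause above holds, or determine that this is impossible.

Branch on R: set R = 0.
Branch on S: set S = 1.
The clause (~P) is unit, so P = 0.
The clause (~Q) is unit, so Q = 0.
Every clause now holds.

P ↦ 0, Q ↦ 0, R ↦ 0, S ↦ 1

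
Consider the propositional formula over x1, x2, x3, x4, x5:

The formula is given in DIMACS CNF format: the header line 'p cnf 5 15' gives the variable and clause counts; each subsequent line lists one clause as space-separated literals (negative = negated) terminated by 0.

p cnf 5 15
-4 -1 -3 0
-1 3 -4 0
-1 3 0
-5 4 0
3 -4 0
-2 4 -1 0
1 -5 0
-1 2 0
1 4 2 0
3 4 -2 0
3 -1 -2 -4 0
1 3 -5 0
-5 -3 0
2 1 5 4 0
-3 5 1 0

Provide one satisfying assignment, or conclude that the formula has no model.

Try x1 = False.
(¬x5) alone gives x5 = False.
(¬x3) alone gives x3 = False.
(¬x4) alone gives x4 = False.
(x2) alone gives x2 = True.
That conflicts with the unit clause (¬x2).
Undo x1 and try x1 = True.
(x3) alone gives x3 = True.
(¬x4) alone gives x4 = False.
(¬x5) alone gives x5 = False.
(¬x2) alone gives x2 = False.
That conflicts with the unit clause (x2).
Both values of x1 lead to a conflict.

UNSATISFIABLE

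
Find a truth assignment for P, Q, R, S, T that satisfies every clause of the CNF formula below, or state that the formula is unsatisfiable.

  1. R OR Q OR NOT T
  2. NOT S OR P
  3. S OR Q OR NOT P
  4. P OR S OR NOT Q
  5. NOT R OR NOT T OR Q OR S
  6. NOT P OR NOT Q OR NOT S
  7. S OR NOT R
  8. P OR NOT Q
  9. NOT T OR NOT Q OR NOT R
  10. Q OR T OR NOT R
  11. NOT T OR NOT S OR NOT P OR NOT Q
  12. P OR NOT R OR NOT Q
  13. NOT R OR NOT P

Try S = false.
From the singleton clause (NOT R), R = false.
Try Q = false.
From the singleton clause (NOT T), T = false.
From the singleton clause (NOT P), P = false.
All clauses are satisfied.

P=false, Q=false, R=false, S=false, T=false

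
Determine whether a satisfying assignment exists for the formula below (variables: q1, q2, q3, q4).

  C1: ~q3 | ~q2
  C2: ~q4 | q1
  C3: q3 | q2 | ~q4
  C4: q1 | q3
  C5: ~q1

Unit clause (~q1) forces q1 = 0.
Unit clause (~q4) forces q4 = 0.
Unit clause (q3) forces q3 = 1.
Unit clause (~q2) forces q2 = 0.
Every clause now holds.
A satisfying assignment: q1: 0; q2: 0; q3: 1; q4: 0.

Satisfiable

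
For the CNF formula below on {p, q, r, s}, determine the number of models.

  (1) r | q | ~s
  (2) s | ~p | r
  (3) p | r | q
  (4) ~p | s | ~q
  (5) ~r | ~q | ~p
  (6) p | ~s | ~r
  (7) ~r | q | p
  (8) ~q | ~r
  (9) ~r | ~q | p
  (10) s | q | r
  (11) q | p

There are 2^4 = 16 truth assignments over (p, q, r, s).
Check each against the 11 clauses (columns in the order p, q, r, s):
  F F F F  ✗ fails (p | r | q)
  F F F T  ✗ fails (r | q | ~s)
  F F T F  ✗ fails (~r | q | p)
  F F T T  ✗ fails (p | ~s | ~r)
  F T F F  ✓ satisfies all
  F T F T  ✓ satisfies all
  F T T F  ✗ fails (~q | ~r)
  F T T T  ✗ fails (p | ~s | ~r)
  T F F F  ✗ fails (s | ~p | r)
  T F F T  ✗ fails (r | q | ~s)
  T F T F  ✓ satisfies all
  T F T T  ✓ satisfies all
  T T F F  ✗ fails (s | ~p | r)
  T T F T  ✓ satisfies all
  T T T F  ✗ fails (~p | s | ~q)
  T T T T  ✗ fails (~r | ~q | ~p)
5 of the 16 rows are models.

5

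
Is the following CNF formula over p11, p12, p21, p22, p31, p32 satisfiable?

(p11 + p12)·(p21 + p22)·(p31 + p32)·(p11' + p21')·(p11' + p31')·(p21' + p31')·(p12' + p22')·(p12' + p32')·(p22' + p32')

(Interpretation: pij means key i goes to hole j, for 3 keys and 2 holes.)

Suppose p11 = 1.
(p21') alone gives p21 = 0.
(p22) alone gives p22 = 1.
(p31') alone gives p31 = 0.
(p32) alone gives p32 = 1.
But (p32') is also a unit clause — contradiction.
That branch fails; take p11 = 0 instead.
(p12) alone gives p12 = 1.
(p22') alone gives p22 = 0.
(p21) alone gives p21 = 1.
(p31') alone gives p31 = 0.
(p32) alone gives p32 = 1.
But (p32') is also a unit clause — contradiction.
Neither p11 = 1 nor p11 = 0 works.
No assignment satisfies every clause.

No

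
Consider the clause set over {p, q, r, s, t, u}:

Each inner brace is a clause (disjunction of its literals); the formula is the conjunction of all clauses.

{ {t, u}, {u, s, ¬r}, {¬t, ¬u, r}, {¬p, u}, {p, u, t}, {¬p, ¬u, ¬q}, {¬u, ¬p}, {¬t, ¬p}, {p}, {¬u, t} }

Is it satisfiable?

Unsatisfiable

Unit clause (p) forces p = True.
Unit clause (u) forces u = True.
That conflicts with the unit clause (¬u).
No assignment satisfies every clause.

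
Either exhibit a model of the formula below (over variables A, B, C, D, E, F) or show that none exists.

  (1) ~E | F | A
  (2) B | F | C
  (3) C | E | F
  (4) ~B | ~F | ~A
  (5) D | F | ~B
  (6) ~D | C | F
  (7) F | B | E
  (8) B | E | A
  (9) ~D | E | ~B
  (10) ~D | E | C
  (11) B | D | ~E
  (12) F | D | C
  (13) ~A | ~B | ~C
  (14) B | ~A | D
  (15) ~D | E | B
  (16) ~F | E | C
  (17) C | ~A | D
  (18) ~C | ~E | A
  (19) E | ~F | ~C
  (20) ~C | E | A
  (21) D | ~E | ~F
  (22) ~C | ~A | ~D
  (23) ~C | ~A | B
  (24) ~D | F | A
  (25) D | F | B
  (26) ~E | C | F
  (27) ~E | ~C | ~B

Case E = 1:
Case F = 1:
The clause (D) is unit, so D = 1.
Case B = 0:
Case C = 0:
Every clause is now satisfied; A is unconstrained.

A ↦ 0,  B ↦ 0,  C ↦ 0,  D ↦ 1,  E ↦ 1,  F ↦ 1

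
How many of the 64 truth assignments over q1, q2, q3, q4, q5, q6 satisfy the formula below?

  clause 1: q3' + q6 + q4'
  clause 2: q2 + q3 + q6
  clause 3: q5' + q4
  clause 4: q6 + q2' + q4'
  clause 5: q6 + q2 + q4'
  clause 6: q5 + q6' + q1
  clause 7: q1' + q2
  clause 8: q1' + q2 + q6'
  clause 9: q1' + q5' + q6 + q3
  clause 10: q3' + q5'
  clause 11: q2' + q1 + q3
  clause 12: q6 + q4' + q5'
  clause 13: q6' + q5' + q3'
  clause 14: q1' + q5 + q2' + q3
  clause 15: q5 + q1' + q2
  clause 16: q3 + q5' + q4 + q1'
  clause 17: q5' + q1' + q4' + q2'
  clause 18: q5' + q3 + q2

There are 2^6 = 64 truth assignments over (q1, q2, q3, q4, q5, q6).
Split on q3. With q3 = 1, the clauses containing q3 are satisfied and q3' drops from the rest; 5 of the 2^5 = 32 assignments to the other variables satisfy what remains.
With q3 = 0, by the same count on the reduced clause set, 0 assignments work.
Total: 5 + 0 = 5.

5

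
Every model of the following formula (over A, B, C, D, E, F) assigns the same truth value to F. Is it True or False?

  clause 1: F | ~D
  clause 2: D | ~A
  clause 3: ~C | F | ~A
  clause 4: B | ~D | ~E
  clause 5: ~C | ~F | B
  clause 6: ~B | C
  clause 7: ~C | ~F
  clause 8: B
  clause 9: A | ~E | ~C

False

Suppose F = 1.
The clause (~C) is unit, so C = 0.
The clause (~B) is unit, so B = 0.
But (B) is also a unit clause — contradiction.
So every satisfying assignment has F = False.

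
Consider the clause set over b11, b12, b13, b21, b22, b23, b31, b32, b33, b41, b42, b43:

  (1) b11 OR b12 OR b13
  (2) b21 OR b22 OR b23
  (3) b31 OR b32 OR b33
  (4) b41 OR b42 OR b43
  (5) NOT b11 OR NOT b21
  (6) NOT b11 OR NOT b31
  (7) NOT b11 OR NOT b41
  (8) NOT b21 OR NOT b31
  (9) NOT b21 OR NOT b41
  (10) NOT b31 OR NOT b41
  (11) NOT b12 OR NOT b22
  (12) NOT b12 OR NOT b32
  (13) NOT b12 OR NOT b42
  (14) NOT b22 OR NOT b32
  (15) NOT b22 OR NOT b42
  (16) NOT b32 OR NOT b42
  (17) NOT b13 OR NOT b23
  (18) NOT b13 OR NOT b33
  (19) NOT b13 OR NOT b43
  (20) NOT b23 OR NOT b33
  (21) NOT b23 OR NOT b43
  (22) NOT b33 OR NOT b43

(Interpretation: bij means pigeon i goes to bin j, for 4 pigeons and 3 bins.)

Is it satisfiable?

No, unsatisfiable

Suppose b11 = false.
Suppose b12 = true.
(NOT b22) alone gives b22 = false.
(NOT b32) alone gives b32 = false.
(NOT b42) alone gives b42 = false.
Suppose b21 = true.
(NOT b31) alone gives b31 = false.
(b33) alone gives b33 = true.
(NOT b41) alone gives b41 = false.
(b43) alone gives b43 = true.
Now (NOT b43) is unsatisfied and unit — conflict.
That branch fails; take b21 = false instead.
(b23) alone gives b23 = true.
(NOT b13) alone gives b13 = false.
(NOT b33) alone gives b33 = false.
(b31) alone gives b31 = true.
(NOT b41) alone gives b41 = false.
(b43) alone gives b43 = true.
Now (NOT b43) is unsatisfied and unit — conflict.
Neither b21 = true nor b21 = false works.
That branch fails; take b12 = false instead.
(b13) alone gives b13 = true.
(NOT b23) alone gives b23 = false.
(NOT b33) alone gives b33 = false.
(NOT b43) alone gives b43 = false.
Suppose b21 = true.
(NOT b31) alone gives b31 = false.
(b32) alone gives b32 = true.
(NOT b41) alone gives b41 = false.
(b42) alone gives b42 = true.
Now (NOT b42) is unsatisfied and unit — conflict.
That branch fails; take b21 = false instead.
(b22) alone gives b22 = true.
(NOT b32) alone gives b32 = false.
(b31) alone gives b31 = true.
(NOT b41) alone gives b41 = false.
(b42) alone gives b42 = true.
Now (NOT b42) is unsatisfied and unit — conflict.
Neither b21 = true nor b21 = false works.
Neither b12 = true nor b12 = false works.
That branch fails; take b11 = true instead.
(NOT b21) alone gives b21 = false.
(NOT b31) alone gives b31 = false.
(NOT b41) alone gives b41 = false.
Suppose b22 = true.
(NOT b12) alone gives b12 = false.
(NOT b32) alone gives b32 = false.
(b33) alone gives b33 = true.
(NOT b42) alone gives b42 = false.
(b43) alone gives b43 = true.
Now (NOT b43) is unsatisfied and unit — conflict.
That branch fails; take b22 = false instead.
(b23) alone gives b23 = true.
(NOT b13) alone gives b13 = false.
(NOT b33) alone gives b33 = false.
(b32) alone gives b32 = true.
(NOT b12) alone gives b12 = false.
(NOT b42) alone gives b42 = false.
(b43) alone gives b43 = true.
Now (NOT b43) is unsatisfied and unit — conflict.
Neither b22 = true nor b22 = false works.
Neither b11 = true nor b11 = false works.
No assignment satisfies every clause.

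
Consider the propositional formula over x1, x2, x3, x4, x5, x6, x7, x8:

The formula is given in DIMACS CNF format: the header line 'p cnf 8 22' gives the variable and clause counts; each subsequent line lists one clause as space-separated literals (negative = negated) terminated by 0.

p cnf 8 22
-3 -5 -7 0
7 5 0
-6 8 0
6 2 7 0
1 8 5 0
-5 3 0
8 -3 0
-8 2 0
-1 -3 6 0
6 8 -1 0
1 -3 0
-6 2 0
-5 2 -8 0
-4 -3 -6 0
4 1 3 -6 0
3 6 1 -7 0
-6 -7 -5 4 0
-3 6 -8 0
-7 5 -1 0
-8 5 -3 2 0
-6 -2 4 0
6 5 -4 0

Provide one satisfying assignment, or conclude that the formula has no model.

Try x7 = True.
Try x3 = False.
Unit clause (¬x5) forces x5 = False.
Unit clause (¬x1) forces x1 = False.
Unit clause (x8) forces x8 = True.
Unit clause (x2) forces x2 = True.
Unit clause (x6) forces x6 = True.
Unit clause (x4) forces x4 = True.
This assignment satisfies each clause.

x1 ↦ False,  x2 ↦ True,  x3 ↦ False,  x4 ↦ True,  x5 ↦ False,  x6 ↦ True,  x7 ↦ True,  x8 ↦ True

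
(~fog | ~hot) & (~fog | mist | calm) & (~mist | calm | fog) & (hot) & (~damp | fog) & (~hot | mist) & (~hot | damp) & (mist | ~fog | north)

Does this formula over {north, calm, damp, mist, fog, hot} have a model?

Unsatisfiable

From the singleton clause (hot), hot = 1.
From the singleton clause (~fog), fog = 0.
From the singleton clause (~damp), damp = 0.
That conflicts with the unit clause (damp).
No assignment satisfies every clause.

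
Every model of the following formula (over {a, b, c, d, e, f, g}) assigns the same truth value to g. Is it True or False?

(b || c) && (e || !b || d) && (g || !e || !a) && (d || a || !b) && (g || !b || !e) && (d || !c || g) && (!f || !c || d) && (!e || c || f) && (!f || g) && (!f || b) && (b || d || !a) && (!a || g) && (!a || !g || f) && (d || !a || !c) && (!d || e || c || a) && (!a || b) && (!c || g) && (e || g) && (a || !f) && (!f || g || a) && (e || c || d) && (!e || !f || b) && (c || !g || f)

Suppose g = false.
From the singleton clause (!f), f = false.
From the singleton clause (!a), a = false.
From the singleton clause (!c), c = false.
From the singleton clause (b), b = true.
From the singleton clause (d), d = true.
From the singleton clause (!e), e = false.
But (e) is also a unit clause — contradiction.
So every satisfying assignment has g = True.

True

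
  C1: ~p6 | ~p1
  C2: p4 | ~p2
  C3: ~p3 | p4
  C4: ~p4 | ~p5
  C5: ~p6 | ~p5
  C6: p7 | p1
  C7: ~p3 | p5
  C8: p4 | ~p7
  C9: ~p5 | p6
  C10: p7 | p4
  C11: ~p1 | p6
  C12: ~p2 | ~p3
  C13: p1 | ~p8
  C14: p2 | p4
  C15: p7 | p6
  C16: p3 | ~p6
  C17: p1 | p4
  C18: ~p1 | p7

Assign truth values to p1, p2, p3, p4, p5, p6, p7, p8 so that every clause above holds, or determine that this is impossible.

p1: 0; p2: 1; p3: 0; p4: 1; p5: 0; p6: 0; p7: 1; p8: 0

Try p6 = 0.
Unit clause (~p5) forces p5 = 0.
Unit clause (~p3) forces p3 = 0.
Unit clause (~p1) forces p1 = 0.
Unit clause (p7) forces p7 = 1.
Unit clause (p4) forces p4 = 1.
Unit clause (~p8) forces p8 = 0.
No clause remains; p2 is free.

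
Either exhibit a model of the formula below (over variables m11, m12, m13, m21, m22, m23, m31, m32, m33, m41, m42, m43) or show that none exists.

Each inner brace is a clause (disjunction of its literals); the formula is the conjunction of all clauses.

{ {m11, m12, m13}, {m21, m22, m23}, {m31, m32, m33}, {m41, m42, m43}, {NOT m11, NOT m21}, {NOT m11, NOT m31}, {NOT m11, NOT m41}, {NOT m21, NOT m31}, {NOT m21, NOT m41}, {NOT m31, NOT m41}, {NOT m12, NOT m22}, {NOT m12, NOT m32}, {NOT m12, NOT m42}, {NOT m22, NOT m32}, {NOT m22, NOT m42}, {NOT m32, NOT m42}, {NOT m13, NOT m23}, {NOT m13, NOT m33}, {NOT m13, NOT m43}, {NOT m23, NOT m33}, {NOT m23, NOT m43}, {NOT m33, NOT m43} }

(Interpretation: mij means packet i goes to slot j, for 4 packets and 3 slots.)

Case m11 = false:
Case m12 = true:
From the singleton clause (NOT m22), m22 = false.
From the singleton clause (NOT m32), m32 = false.
From the singleton clause (NOT m42), m42 = false.
Case m21 = true:
From the singleton clause (NOT m31), m31 = false.
From the singleton clause (m33), m33 = true.
From the singleton clause (NOT m41), m41 = false.
From the singleton clause (m43), m43 = true.
Now (NOT m43) is unsatisfied and unit — conflict.
That branch fails; take m21 = false instead.
From the singleton clause (m23), m23 = true.
From the singleton clause (NOT m13), m13 = false.
From the singleton clause (NOT m33), m33 = false.
From the singleton clause (m31), m31 = true.
From the singleton clause (NOT m41), m41 = false.
From the singleton clause (m43), m43 = true.
Now (NOT m43) is unsatisfied and unit — conflict.
Neither m21 = true nor m21 = false works.
That branch fails; take m12 = false instead.
From the singleton clause (m13), m13 = true.
From the singleton clause (NOT m23), m23 = false.
From the singleton clause (NOT m33), m33 = false.
From the singleton clause (NOT m43), m43 = false.
Case m21 = true:
From the singleton clause (NOT m31), m31 = false.
From the singleton clause (m32), m32 = true.
From the singleton clause (NOT m41), m41 = false.
From the singleton clause (m42), m42 = true.
Now (NOT m42) is unsatisfied and unit — conflict.
That branch fails; take m21 = false instead.
From the singleton clause (m22), m22 = true.
From the singleton clause (NOT m32), m32 = false.
From the singleton clause (m31), m31 = true.
From the singleton clause (NOT m41), m41 = false.
From the singleton clause (m42), m42 = true.
Now (NOT m42) is unsatisfied and unit — conflict.
Neither m21 = true nor m21 = false works.
Neither m12 = true nor m12 = false works.
That branch fails; take m11 = true instead.
From the singleton clause (NOT m21), m21 = false.
From the singleton clause (NOT m31), m31 = false.
From the singleton clause (NOT m41), m41 = false.
Case m22 = true:
From the singleton clause (NOT m12), m12 = false.
From the singleton clause (NOT m32), m32 = false.
From the singleton clause (m33), m33 = true.
From the singleton clause (NOT m42), m42 = false.
From the singleton clause (m43), m43 = true.
Now (NOT m43) is unsatisfied and unit — conflict.
That branch fails; take m22 = false instead.
From the singleton clause (m23), m23 = true.
From the singleton clause (NOT m13), m13 = false.
From the singleton clause (NOT m33), m33 = false.
From the singleton clause (m32), m32 = true.
From the singleton clause (NOT m12), m12 = false.
From the singleton clause (NOT m42), m42 = false.
From the singleton clause (m43), m43 = true.
Now (NOT m43) is unsatisfied and unit — conflict.
Neither m22 = true nor m22 = false works.
Neither m11 = true nor m11 = false works.

UNSATISFIABLE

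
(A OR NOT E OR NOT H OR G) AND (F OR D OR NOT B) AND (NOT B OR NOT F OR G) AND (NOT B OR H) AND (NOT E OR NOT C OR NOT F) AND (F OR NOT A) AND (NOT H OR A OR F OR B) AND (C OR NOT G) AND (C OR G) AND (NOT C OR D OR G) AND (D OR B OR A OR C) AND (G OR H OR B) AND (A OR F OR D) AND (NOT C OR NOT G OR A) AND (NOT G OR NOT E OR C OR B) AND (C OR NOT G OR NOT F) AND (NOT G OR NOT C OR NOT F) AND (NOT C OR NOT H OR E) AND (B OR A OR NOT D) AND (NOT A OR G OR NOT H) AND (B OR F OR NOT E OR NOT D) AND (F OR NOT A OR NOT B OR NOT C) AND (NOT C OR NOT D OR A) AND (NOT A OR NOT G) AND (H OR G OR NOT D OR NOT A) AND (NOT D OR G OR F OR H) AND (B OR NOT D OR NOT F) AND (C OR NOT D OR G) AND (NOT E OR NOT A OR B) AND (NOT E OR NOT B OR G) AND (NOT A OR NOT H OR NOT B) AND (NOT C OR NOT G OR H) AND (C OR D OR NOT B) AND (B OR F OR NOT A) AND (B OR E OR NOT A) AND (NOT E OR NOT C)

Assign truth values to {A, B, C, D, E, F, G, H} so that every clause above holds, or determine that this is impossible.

UNSATISFIABLE

Suppose B = false.
Suppose F = true.
(NOT D) alone gives D = false.
Suppose E = false.
(NOT A) alone gives A = false.
(C) alone gives C = true.
(G) alone gives G = true.
But (NOT G) is also a unit clause — contradiction.
That branch fails; take E = true instead.
(NOT C) alone gives C = false.
(NOT G) alone gives G = false.
But (G) is also a unit clause — contradiction.
Both values of E lead to a conflict.
That branch fails; take F = false instead.
(NOT A) alone gives A = false.
(NOT H) alone gives H = false.
(G) alone gives G = true.
(C) alone gives C = true.
But (NOT C) is also a unit clause — contradiction.
Both values of F lead to a conflict.
That branch fails; take B = true instead.
(H) alone gives H = true.
(NOT A) alone gives A = false.
Suppose E = false.
(NOT C) alone gives C = false.
(NOT G) alone gives G = false.
But (G) is also a unit clause — contradiction.
That branch fails; take E = true instead.
(G) alone gives G = true.
(C) alone gives C = true.
But (NOT C) is also a unit clause — contradiction.
Both values of E lead to a conflict.
Both values of B lead to a conflict.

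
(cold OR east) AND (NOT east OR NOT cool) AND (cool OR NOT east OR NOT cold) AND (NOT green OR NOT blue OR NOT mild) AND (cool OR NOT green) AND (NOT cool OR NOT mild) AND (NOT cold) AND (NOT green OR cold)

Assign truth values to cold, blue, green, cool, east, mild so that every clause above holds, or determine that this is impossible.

(NOT cold) alone gives cold = false.
(east) alone gives east = true.
(NOT cool) alone gives cool = false.
(NOT green) alone gives green = false.
Every clause is now satisfied; blue, mild are unconstrained.

cold=false, blue=false, green=false, cool=false, east=true, mild=false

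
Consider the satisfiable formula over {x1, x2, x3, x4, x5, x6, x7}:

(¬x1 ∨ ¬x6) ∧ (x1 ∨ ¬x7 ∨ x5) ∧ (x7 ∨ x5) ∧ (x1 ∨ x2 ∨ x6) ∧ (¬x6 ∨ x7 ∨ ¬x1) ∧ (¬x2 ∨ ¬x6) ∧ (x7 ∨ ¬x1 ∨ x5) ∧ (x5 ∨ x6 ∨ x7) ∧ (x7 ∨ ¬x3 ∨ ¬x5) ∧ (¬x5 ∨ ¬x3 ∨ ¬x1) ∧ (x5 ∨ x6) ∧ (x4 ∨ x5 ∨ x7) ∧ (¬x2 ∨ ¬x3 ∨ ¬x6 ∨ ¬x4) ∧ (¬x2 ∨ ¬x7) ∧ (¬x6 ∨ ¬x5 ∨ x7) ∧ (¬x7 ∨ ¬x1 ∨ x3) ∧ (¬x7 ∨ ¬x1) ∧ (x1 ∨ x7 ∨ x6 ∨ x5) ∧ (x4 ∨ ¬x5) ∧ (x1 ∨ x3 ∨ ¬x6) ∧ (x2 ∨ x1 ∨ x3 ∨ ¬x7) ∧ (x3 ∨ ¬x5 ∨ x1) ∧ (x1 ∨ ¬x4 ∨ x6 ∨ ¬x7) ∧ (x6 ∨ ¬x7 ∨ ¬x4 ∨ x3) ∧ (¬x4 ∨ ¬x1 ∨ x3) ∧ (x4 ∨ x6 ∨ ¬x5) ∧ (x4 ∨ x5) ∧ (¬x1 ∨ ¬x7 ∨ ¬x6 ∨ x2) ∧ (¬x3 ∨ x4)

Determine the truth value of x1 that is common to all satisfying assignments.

False

Suppose x1 = True.
The clause (¬x6) is unit, so x6 = False.
The clause (x5) is unit, so x5 = True.
The clause (¬x3) is unit, so x3 = False.
The clause (¬x7) is unit, so x7 = False.
The clause (x4) is unit, so x4 = True.
Now (¬x4) is unsatisfied and unit — conflict.
So every satisfying assignment has x1 = False.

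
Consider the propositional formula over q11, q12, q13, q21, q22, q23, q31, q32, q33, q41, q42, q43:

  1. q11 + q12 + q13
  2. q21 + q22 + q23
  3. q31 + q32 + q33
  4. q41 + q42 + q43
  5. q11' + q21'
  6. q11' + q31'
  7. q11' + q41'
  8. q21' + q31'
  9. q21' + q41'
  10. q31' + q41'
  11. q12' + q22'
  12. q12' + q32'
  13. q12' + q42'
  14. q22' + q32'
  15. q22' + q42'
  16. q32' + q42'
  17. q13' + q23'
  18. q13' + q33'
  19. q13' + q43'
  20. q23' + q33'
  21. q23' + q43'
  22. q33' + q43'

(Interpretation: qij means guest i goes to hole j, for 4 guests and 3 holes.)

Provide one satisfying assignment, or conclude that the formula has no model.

UNSATISFIABLE

Try q11 = 0.
Try q12 = 1.
The clause (q22') is unit, so q22 = 0.
The clause (q32') is unit, so q32 = 0.
The clause (q42') is unit, so q42 = 0.
Try q21 = 1.
The clause (q31') is unit, so q31 = 0.
The clause (q33) is unit, so q33 = 1.
The clause (q41') is unit, so q41 = 0.
The clause (q43) is unit, so q43 = 1.
But (q43') is also a unit clause — contradiction.
So q21 must be the other value — set q21 = 0.
The clause (q23) is unit, so q23 = 1.
The clause (q13') is unit, so q13 = 0.
The clause (q33') is unit, so q33 = 0.
The clause (q31) is unit, so q31 = 1.
The clause (q41') is unit, so q41 = 0.
The clause (q43) is unit, so q43 = 1.
But (q43') is also a unit clause — contradiction.
Neither q21 = 1 nor q21 = 0 works.
So q12 must be the other value — set q12 = 0.
The clause (q13) is unit, so q13 = 1.
The clause (q23') is unit, so q23 = 0.
The clause (q33') is unit, so q33 = 0.
The clause (q43') is unit, so q43 = 0.
Try q21 = 1.
The clause (q31') is unit, so q31 = 0.
The clause (q32) is unit, so q32 = 1.
The clause (q41') is unit, so q41 = 0.
The clause (q42) is unit, so q42 = 1.
But (q42') is also a unit clause — contradiction.
So q21 must be the other value — set q21 = 0.
The clause (q22) is unit, so q22 = 1.
The clause (q32') is unit, so q32 = 0.
The clause (q31) is unit, so q31 = 1.
The clause (q41') is unit, so q41 = 0.
The clause (q42) is unit, so q42 = 1.
But (q42') is also a unit clause — contradiction.
Neither q21 = 1 nor q21 = 0 works.
Neither q12 = 1 nor q12 = 0 works.
So q11 must be the other value — set q11 = 1.
The clause (q21') is unit, so q21 = 0.
The clause (q31') is unit, so q31 = 0.
The clause (q41') is unit, so q41 = 0.
Try q22 = 1.
The clause (q12') is unit, so q12 = 0.
The clause (q32') is unit, so q32 = 0.
The clause (q33) is unit, so q33 = 1.
The clause (q42') is unit, so q42 = 0.
The clause (q43) is unit, so q43 = 1.
But (q43') is also a unit clause — contradiction.
So q22 must be the other value — set q22 = 0.
The clause (q23) is unit, so q23 = 1.
The clause (q13') is unit, so q13 = 0.
The clause (q33') is unit, so q33 = 0.
The clause (q32) is unit, so q32 = 1.
The clause (q12') is unit, so q12 = 0.
The clause (q42') is unit, so q42 = 0.
The clause (q43) is unit, so q43 = 1.
But (q43') is also a unit clause — contradiction.
Neither q22 = 1 nor q22 = 0 works.
Neither q11 = 1 nor q11 = 0 works.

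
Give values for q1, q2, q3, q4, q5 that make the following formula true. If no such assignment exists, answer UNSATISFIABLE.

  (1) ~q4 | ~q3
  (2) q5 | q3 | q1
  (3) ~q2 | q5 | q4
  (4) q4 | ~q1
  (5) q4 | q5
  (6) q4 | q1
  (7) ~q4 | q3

Try q4 = 0.
The clause (~q1) is unit, so q1 = 0.
That conflicts with the unit clause (q1).
Undo q4 and try q4 = 1.
The clause (~q3) is unit, so q3 = 0.
That conflicts with the unit clause (q3).
Both values of q4 lead to a conflict.

UNSATISFIABLE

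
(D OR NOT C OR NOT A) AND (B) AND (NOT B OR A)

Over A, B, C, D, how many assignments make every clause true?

There are 2^4 = 16 truth assignments over (A, B, C, D).
Check each against the 3 clauses (columns in the order A, B, C, D):
  F F F F  ✗ fails (B)
  F F F T  ✗ fails (B)
  F F T F  ✗ fails (B)
  F F T T  ✗ fails (B)
  F T F F  ✗ fails (NOT B OR A)
  F T F T  ✗ fails (NOT B OR A)
  F T T F  ✗ fails (NOT B OR A)
  F T T T  ✗ fails (NOT B OR A)
  T F F F  ✗ fails (B)
  T F F T  ✗ fails (B)
  T F T F  ✗ fails (D OR NOT C OR NOT A)
  T F T T  ✗ fails (B)
  T T F F  ✓ satisfies all
  T T F T  ✓ satisfies all
  T T T F  ✗ fails (D OR NOT C OR NOT A)
  T T T T  ✓ satisfies all
3 of the 16 rows are models.

3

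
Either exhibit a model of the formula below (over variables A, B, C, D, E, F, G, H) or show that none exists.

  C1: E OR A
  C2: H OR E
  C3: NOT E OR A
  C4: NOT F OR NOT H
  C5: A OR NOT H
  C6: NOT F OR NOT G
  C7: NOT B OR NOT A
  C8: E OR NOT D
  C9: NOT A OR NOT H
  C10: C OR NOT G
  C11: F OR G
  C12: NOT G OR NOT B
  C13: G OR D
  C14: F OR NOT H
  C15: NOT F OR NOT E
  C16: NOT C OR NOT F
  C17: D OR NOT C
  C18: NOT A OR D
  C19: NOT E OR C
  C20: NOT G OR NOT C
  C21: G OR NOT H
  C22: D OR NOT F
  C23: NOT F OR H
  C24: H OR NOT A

UNSATISFIABLE

Case E = true:
The clause (A) is unit, so A = true.
The clause (NOT B) is unit, so B = false.
The clause (NOT H) is unit, so H = false.
Now (H) is unsatisfied and unit — conflict.
Backtrack on E: now try E = false.
The clause (A) is unit, so A = true.
The clause (H) is unit, so H = true.
Now (NOT H) is unsatisfied and unit — conflict.
Both values of E lead to a conflict.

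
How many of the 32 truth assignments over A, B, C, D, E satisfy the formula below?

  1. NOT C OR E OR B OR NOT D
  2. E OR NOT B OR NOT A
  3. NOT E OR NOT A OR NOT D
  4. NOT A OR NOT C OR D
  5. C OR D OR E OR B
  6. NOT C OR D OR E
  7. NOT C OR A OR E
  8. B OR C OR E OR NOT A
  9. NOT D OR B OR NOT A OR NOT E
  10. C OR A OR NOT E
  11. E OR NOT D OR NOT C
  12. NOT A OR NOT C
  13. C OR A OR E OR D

There are 2^5 = 32 truth assignments over (A, B, C, D, E).
Split on E. With E = true, the clauses containing E are satisfied and NOT E drops from the rest; 6 of the 2^4 = 16 assignments to the other variables satisfy what remains.
With E = false, by the same count on the reduced clause set, 2 assignments work.
Total: 6 + 2 = 8.

8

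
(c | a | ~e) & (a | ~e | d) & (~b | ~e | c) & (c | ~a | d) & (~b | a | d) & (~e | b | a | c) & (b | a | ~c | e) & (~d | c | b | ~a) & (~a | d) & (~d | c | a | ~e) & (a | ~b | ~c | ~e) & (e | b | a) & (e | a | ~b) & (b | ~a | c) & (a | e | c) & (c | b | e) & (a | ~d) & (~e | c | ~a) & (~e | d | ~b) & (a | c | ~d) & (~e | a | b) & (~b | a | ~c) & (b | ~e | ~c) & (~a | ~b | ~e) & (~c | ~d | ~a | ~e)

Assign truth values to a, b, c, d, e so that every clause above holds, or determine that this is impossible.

a=1,  b=1,  c=1,  d=1,  e=0

Branch on a: set a = 1.
From the singleton clause (d), d = 1.
Branch on c: set c = 1.
From the singleton clause (~e), e = 0.
All clauses hold; b can take either value.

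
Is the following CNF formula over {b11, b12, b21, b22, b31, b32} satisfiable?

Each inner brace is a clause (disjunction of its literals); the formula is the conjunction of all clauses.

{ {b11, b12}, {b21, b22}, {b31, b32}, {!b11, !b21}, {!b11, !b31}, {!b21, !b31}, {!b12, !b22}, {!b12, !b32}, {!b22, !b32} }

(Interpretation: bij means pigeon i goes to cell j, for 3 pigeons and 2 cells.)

Unsatisfiable

Branch on b11: set b11 = true.
The clause (!b21) is unit, so b21 = false.
The clause (b22) is unit, so b22 = true.
The clause (!b31) is unit, so b31 = false.
The clause (b32) is unit, so b32 = true.
But (!b32) is also a unit clause — contradiction.
That branch fails; take b11 = false instead.
The clause (b12) is unit, so b12 = true.
The clause (!b22) is unit, so b22 = false.
The clause (b21) is unit, so b21 = true.
The clause (!b31) is unit, so b31 = false.
The clause (b32) is unit, so b32 = true.
But (!b32) is also a unit clause — contradiction.
Neither b11 = true nor b11 = false works.
No assignment satisfies every clause.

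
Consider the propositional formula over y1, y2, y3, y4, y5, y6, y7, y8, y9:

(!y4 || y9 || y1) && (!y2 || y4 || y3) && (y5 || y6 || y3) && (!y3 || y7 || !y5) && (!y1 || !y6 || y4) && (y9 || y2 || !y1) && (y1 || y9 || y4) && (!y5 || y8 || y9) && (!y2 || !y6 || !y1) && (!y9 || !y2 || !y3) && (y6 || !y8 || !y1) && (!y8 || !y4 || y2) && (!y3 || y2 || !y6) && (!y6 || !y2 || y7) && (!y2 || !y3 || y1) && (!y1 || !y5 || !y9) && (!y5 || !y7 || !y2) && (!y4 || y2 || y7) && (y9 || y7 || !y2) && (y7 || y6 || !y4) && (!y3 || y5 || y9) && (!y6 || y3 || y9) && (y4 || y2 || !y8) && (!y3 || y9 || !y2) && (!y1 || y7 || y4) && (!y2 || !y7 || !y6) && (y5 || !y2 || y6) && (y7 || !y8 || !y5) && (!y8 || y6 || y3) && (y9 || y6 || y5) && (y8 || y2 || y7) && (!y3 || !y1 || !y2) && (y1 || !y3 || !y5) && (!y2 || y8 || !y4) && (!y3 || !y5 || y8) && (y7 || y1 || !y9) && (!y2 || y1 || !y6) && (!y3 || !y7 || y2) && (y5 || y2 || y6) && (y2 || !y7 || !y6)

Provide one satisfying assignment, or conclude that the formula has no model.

Branch on y4: set y4 = false.
Branch on y2: set y2 = false.
The clause (!y8) is unit, so y8 = false.
The clause (y7) is unit, so y7 = true.
The clause (!y3) is unit, so y3 = false.
The clause (!y6) is unit, so y6 = false.
The clause (y5) is unit, so y5 = true.
The clause (y9) is unit, so y9 = true.
The clause (!y1) is unit, so y1 = false.
All clauses are satisfied.

y1: false,  y2: false,  y3: false,  y4: false,  y5: true,  y6: false,  y7: true,  y8: false,  y9: true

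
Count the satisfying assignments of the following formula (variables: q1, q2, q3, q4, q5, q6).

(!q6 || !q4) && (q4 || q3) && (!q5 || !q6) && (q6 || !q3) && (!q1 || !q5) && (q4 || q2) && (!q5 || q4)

There are 2^6 = 64 truth assignments over (q1, q2, q3, q4, q5, q6).
Split on q5. With q5 = true, the clauses containing q5 are satisfied and !q5 drops from the rest; 2 of the 2^5 = 32 assignments to the other variables satisfy what remains.
With q5 = false, by the same count on the reduced clause set, 6 assignments work.
Total: 2 + 6 = 8.

8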